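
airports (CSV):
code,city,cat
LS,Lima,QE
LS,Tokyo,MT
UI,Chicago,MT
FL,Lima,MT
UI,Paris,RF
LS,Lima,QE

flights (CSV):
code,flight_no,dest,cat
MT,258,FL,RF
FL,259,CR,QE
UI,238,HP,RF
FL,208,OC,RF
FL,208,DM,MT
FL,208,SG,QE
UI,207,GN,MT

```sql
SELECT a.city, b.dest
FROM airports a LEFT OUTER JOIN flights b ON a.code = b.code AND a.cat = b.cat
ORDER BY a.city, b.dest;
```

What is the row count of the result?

6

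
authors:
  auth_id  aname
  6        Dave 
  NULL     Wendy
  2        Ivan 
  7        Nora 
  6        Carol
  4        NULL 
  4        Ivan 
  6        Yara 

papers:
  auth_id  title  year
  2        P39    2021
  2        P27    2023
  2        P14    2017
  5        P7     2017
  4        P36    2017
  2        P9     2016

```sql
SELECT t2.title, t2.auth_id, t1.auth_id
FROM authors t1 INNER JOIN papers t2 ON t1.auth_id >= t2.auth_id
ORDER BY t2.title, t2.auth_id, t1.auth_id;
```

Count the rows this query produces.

INNER JOIN keeps only pairs where the ON condition holds.
Matching on t1.auth_id >= t2.auth_id. A NULL in a compared column never satisfies the condition.
Matched pairs: 38.
Total: 38 rows.

38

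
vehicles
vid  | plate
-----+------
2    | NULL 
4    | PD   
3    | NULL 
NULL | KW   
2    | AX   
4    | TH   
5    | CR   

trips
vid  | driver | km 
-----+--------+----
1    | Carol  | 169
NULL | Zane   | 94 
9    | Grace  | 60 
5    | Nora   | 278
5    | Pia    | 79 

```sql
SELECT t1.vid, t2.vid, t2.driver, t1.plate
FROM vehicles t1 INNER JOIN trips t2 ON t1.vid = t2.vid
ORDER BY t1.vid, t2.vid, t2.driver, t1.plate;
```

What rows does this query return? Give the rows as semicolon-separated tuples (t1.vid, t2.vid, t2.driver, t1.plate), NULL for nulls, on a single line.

(5, 5, Nora, CR); (5, 5, Pia, CR)

INNER JOIN keeps only pairs where the ON condition holds.
Matching on t1.vid = t2.vid. A NULL in a compared column never satisfies the condition.
Matched pairs: 2.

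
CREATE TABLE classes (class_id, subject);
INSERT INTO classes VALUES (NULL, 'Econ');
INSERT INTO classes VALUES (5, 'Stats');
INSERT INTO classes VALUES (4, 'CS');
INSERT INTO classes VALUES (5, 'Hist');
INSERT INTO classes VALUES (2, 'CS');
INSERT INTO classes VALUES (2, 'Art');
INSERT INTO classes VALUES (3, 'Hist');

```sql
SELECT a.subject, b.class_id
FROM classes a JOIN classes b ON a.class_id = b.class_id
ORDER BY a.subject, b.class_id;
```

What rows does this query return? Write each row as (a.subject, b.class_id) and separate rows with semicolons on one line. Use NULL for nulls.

(Art, 2); (Art, 2); (CS, 2); (CS, 2); (CS, 4); (Hist, 3); (Hist, 5); (Hist, 5); (Stats, 5); (Stats, 5)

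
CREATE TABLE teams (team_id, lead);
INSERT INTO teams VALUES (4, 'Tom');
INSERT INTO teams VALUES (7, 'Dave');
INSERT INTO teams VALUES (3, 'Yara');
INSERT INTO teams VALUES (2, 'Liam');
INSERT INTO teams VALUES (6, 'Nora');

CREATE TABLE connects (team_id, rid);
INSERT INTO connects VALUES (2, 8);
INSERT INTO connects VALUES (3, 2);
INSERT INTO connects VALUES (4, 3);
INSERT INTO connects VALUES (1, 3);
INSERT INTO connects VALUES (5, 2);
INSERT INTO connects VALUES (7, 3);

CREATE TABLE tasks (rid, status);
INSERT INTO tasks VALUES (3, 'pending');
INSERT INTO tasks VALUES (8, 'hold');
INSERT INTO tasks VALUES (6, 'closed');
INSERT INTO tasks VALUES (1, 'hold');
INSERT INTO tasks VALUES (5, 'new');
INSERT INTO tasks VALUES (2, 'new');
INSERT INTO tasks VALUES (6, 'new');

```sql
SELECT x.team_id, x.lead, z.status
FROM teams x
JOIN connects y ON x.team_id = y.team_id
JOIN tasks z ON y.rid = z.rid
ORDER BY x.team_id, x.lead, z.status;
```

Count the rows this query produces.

Evaluate left to right. First `teams x INNER JOIN connects y` on team_id: 4 row(s).
Then INNER JOIN `tasks z` on rid: keep only rows whose y.rid appears in z.
Result: 4 row(s).

4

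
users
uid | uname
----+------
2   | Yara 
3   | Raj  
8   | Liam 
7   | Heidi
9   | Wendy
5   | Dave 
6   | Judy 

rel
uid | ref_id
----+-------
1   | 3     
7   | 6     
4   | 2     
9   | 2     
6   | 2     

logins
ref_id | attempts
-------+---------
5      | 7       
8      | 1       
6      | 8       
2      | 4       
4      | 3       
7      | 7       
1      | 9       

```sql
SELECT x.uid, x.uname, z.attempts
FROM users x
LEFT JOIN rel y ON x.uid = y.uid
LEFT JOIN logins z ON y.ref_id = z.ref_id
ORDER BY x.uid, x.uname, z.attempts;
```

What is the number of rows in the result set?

Step 1 — x LEFT JOIN y on uid → 7 row(s).
Then LEFT JOIN `logins z` on ref_id: each of those 7 rows is kept; rows whose y.ref_id has no match in z get NULL for z's columns.
Result: 7 row(s).

7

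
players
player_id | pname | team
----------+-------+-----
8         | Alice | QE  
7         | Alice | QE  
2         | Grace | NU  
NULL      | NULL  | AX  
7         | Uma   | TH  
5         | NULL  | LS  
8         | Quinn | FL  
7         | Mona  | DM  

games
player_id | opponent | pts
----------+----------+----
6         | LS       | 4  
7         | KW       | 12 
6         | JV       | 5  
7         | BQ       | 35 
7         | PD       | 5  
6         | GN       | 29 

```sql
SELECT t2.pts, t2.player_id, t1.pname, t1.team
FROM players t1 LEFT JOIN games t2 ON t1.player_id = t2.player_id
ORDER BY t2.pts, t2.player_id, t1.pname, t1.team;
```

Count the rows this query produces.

LEFT JOIN keeps every row from `players`; unmatched rows get NULL for `games`'s columns.
Matching on t1.player_id = t2.player_id. A NULL in a compared column never satisfies the condition.
- t1[0] player_id=8 → no match; kept with NULLs on the t2 side.
- t1[1] player_id=7 → 3 match(es) in t2 → 3 row(s).
- t1[2] player_id=2 → no match; kept with NULLs on the t2 side.
- t1[3] player_id=NULL → no match; kept with NULLs on the t2 side.
- t1[4] player_id=7 → 3 match(es) in t2 → 3 row(s).
- t1[5] player_id=5 → no match; kept with NULLs on the t2 side.
- t1[6] player_id=8 → no match; kept with NULLs on the t2 side.
- t1[7] player_id=7 → 3 match(es) in t2 → 3 row(s).
Total: 9 matched + 5 padded = 14 rows.

14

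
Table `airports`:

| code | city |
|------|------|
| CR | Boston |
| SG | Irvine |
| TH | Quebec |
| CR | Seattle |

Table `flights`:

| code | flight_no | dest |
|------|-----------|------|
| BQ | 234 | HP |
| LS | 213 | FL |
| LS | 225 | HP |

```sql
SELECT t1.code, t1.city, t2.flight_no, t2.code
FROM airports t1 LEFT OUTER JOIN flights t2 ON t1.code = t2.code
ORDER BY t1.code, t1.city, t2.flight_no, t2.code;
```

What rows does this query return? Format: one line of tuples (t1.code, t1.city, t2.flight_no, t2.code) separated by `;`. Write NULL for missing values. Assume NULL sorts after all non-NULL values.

LEFT JOIN keeps every row from `airports`; unmatched rows get NULL for `flights`'s columns.
Matching on t1.code = t2.code.
- code=CR: no t2 row matches, row kept with t2 columns NULL.
- code=SG: no t2 row matches, row kept with t2 columns NULL.
- code=TH: no t2 row matches, row kept with t2 columns NULL.
- code=CR: no t2 row matches, row kept with t2 columns NULL.
After projecting and ordering:
t1.code | t1.city | t2.flight_no | t2.code
CR | Boston | NULL | NULL
CR | Seattle | NULL | NULL
SG | Irvine | NULL | NULL
TH | Quebec | NULL | NULL

(CR, Boston, NULL, NULL); (CR, Seattle, NULL, NULL); (SG, Irvine, NULL, NULL); (TH, Quebec, NULL, NULL)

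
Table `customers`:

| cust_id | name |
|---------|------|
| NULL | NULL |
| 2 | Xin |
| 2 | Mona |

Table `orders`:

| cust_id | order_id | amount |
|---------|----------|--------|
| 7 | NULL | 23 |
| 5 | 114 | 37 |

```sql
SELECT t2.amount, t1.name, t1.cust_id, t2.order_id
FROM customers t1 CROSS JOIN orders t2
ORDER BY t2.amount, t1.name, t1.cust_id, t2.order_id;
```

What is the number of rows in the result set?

CROSS JOIN pairs every row of `customers` with every row of `orders`: 3 × 2 = 6 rows.

6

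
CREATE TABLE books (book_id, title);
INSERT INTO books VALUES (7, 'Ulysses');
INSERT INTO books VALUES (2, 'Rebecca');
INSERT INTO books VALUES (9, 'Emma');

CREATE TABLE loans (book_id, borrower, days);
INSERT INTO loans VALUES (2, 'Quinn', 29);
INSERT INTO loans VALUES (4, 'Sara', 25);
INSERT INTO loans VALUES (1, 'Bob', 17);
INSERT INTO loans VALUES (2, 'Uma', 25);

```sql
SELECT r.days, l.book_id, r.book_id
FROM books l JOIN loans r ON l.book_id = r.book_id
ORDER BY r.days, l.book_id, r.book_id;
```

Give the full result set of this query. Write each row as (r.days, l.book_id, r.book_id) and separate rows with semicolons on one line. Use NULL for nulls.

(25, 2, 2); (29, 2, 2)

INNER JOIN keeps only pairs where the ON condition holds.
Matching on l.book_id = r.book_id.
- l row (book_id=7): no match → dropped.
- l row (book_id=2): matches 2 r row(s) → 2 output row(s).
- l row (book_id=9): no match → dropped.
After projecting and ordering:
r.days | l.book_id | r.book_id
25 | 2 | 2
29 | 2 | 2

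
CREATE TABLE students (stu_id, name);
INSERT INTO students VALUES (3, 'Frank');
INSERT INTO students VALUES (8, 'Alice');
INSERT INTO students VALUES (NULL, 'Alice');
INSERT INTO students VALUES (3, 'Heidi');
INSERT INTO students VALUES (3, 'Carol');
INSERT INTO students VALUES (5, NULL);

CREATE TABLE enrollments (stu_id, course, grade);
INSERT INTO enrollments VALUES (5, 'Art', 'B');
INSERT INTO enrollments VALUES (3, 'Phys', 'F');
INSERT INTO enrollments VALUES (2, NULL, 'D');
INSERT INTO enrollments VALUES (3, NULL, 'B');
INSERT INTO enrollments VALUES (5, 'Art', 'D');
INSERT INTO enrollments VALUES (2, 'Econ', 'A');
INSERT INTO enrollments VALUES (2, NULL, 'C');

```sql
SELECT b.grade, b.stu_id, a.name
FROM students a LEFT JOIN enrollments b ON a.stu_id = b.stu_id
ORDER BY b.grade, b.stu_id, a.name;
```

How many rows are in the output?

10

LEFT JOIN keeps every row from `students`; unmatched rows get NULL for `enrollments`'s columns.
Matching on a.stu_id = b.stu_id. A NULL in a compared column never satisfies the condition.
- a row (stu_id=3): matches 2 b row(s) → 2 output row(s).
- a row (stu_id=8): no match → kept, b columns NULL.
- a row (stu_id=NULL): no match → kept, b columns NULL.
- a row (stu_id=3): matches 2 b row(s) → 2 output row(s).
- a row (stu_id=3): matches 2 b row(s) → 2 output row(s).
- a row (stu_id=5): matches 2 b row(s) → 2 output row(s).
Total: 8 matched + 2 padded = 10 rows.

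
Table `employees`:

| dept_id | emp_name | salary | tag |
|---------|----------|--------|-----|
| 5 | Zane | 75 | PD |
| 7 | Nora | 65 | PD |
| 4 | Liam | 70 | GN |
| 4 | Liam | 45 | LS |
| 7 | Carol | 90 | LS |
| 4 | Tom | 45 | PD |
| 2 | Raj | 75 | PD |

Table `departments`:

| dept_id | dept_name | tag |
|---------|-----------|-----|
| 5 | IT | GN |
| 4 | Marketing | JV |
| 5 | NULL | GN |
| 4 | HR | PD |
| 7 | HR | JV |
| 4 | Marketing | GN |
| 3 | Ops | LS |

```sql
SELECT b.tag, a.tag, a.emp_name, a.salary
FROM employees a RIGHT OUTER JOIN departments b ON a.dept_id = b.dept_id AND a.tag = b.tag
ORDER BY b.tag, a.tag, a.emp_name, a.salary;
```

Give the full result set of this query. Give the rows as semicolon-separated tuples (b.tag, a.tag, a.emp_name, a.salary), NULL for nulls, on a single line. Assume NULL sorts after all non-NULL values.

RIGHT JOIN keeps every row from `departments`; unmatched rows get NULL for `employees`'s columns.
Matching on a.dept_id = b.dept_id AND a.tag = b.tag.
- a (dept_id=5, tag=PD) has no partner in b.
- a (dept_id=7, tag=PD) has no partner in b.
- a (dept_id=4, tag=GN) pairs with 1 row(s) of b.
- a (dept_id=4, tag=LS) has no partner in b.
- a (dept_id=7, tag=LS) has no partner in b.
- a (dept_id=4, tag=PD) pairs with 1 row(s) of b.
- a (dept_id=2, tag=PD) has no partner in b.
- plus 5 unmatched b row(s), each kept with NULL a columns.
After projecting and ordering:
b.tag | a.tag | a.emp_name | a.salary
GN | GN | Liam | 70
GN | NULL | NULL | NULL
GN | NULL | NULL | NULL
JV | NULL | NULL | NULL
JV | NULL | NULL | NULL
LS | NULL | NULL | NULL
PD | PD | Tom | 45

(GN, GN, Liam, 70); (GN, NULL, NULL, NULL); (GN, NULL, NULL, NULL); (JV, NULL, NULL, NULL); (JV, NULL, NULL, NULL); (LS, NULL, NULL, NULL); (PD, PD, Tom, 45)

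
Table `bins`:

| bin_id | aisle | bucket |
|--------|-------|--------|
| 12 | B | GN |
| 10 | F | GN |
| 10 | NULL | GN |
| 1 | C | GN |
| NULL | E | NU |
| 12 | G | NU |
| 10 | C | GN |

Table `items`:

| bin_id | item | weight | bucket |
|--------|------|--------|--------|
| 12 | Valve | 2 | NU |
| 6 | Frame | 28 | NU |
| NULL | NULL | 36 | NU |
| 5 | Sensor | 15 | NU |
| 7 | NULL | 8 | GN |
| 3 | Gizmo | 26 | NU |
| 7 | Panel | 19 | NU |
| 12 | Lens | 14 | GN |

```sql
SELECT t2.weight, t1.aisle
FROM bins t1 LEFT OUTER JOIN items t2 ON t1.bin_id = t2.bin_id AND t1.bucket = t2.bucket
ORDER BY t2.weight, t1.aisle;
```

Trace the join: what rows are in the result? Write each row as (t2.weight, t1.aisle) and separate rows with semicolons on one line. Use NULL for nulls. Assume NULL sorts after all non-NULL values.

LEFT JOIN keeps every row from `bins`; unmatched rows get NULL for `items`'s columns.
Matching on t1.bin_id = t2.bin_id AND t1.bucket = t2.bucket. A NULL in a compared column never satisfies the condition.
- bin_id=12, bucket=GN: 1 matching t2 row(s), so 1 row(s) emitted.
- bin_id=10, bucket=GN: no t2 row matches, row kept with t2 columns NULL.
- bin_id=10, bucket=GN: no t2 row matches, row kept with t2 columns NULL.
- bin_id=1, bucket=GN: no t2 row matches, row kept with t2 columns NULL.
- bin_id=NULL, bucket=NU: no t2 row matches, row kept with t2 columns NULL.
- bin_id=12, bucket=NU: 1 matching t2 row(s), so 1 row(s) emitted.
- bin_id=10, bucket=GN: no t2 row matches, row kept with t2 columns NULL.
After projecting and ordering:
t2.weight | t1.aisle
2 | G
14 | B
NULL | C
NULL | C
NULL | E
NULL | F
NULL | NULL

(2, G); (14, B); (NULL, C); (NULL, C); (NULL, E); (NULL, F); (NULL, NULL)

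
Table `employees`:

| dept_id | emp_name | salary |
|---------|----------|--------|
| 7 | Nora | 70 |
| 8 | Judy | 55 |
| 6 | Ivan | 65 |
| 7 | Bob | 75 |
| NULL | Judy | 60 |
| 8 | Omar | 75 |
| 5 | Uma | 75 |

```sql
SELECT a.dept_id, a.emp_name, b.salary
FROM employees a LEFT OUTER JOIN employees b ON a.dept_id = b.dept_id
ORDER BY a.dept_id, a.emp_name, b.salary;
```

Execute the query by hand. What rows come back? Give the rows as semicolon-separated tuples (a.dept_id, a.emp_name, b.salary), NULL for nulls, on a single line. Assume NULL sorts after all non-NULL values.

(5, Uma, 75); (6, Ivan, 65); (7, Bob, 70); (7, Bob, 75); (7, Nora, 70); (7, Nora, 75); (8, Judy, 55); (8, Judy, 75); (8, Omar, 55); (8, Omar, 75); (NULL, Judy, NULL)

LEFT JOIN keeps every row from `employees a`; unmatched rows get NULL for `employees b`'s columns.
Matching on a.dept_id = b.dept_id. A NULL in a compared column never satisfies the condition.
- a (dept_id=7) pairs with 2 row(s) of b.
- a (dept_id=8) pairs with 2 row(s) of b.
- a (dept_id=6) pairs with 1 row(s) of b.
- a (dept_id=7) pairs with 2 row(s) of b.
- a (dept_id=NULL) has no partner → padded with NULL.
- a (dept_id=8) pairs with 2 row(s) of b.
- a (dept_id=5) pairs with 1 row(s) of b.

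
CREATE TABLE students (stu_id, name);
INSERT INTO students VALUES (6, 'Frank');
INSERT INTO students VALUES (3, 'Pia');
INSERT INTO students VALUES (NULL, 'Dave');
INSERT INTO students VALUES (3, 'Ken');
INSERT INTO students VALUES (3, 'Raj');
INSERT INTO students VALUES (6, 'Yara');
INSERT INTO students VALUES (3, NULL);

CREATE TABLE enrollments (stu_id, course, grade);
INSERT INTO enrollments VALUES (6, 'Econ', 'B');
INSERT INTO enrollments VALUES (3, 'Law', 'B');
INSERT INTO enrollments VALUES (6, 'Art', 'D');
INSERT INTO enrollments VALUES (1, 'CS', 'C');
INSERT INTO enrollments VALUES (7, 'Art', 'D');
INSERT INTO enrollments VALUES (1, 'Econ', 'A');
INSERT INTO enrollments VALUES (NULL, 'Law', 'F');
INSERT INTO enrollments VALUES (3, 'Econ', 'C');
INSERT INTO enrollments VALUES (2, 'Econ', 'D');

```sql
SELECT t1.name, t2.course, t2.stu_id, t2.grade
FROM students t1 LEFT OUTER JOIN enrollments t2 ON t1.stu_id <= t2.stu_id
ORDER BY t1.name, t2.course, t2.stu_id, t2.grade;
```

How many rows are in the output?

LEFT JOIN keeps every row from `students`; unmatched rows get NULL for `enrollments`'s columns.
Matching on t1.stu_id <= t2.stu_id. A NULL in a compared column never satisfies the condition.
- t1[0] stu_id=6 → 3 match(es) in t2 → 3 row(s).
- t1[1] stu_id=3 → 5 match(es) in t2 → 5 row(s).
- t1[2] stu_id=NULL → no match; kept with NULLs on the t2 side.
- t1[3] stu_id=3 → 5 match(es) in t2 → 5 row(s).
- t1[4] stu_id=3 → 5 match(es) in t2 → 5 row(s).
- t1[5] stu_id=6 → 3 match(es) in t2 → 3 row(s).
- t1[6] stu_id=3 → 5 match(es) in t2 → 5 row(s).
Total: 26 matched + 1 padded = 27 rows.

27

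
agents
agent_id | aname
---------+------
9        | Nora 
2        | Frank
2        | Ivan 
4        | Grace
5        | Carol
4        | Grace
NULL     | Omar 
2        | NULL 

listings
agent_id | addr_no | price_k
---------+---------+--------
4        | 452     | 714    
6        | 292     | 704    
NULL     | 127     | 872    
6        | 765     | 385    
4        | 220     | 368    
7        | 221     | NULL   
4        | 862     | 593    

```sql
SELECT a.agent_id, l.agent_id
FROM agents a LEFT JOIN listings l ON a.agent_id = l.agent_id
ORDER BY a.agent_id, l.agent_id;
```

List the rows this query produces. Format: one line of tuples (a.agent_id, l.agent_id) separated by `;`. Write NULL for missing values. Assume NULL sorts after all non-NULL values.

LEFT JOIN keeps every row from `agents`; unmatched rows get NULL for `listings`'s columns.
Matching on a.agent_id = l.agent_id. A NULL in a compared column never satisfies the condition.
- a row (agent_id=9): no match → kept, l columns NULL.
- a row (agent_id=2): no match → kept, l columns NULL.
- a row (agent_id=2): no match → kept, l columns NULL.
- a row (agent_id=4): matches 3 l row(s) → 3 output row(s).
- a row (agent_id=5): no match → kept, l columns NULL.
- a row (agent_id=4): matches 3 l row(s) → 3 output row(s).
- a row (agent_id=NULL): no match → kept, l columns NULL.
- a row (agent_id=2): no match → kept, l columns NULL.

(2, NULL); (2, NULL); (2, NULL); (4, 4); (4, 4); (4, 4); (4, 4); (4, 4); (4, 4); (5, NULL); (9, NULL); (NULL, NULL)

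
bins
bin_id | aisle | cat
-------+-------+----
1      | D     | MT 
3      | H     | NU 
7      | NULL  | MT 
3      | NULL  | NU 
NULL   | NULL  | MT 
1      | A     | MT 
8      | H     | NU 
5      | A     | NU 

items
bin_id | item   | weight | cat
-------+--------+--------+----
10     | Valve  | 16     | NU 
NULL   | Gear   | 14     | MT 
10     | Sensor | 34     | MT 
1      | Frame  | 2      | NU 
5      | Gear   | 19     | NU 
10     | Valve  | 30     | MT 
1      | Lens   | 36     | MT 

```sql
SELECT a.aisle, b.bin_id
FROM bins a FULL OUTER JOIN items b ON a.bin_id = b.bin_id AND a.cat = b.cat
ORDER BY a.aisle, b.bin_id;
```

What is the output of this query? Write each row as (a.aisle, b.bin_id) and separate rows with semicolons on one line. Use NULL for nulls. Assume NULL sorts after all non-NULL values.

(A, 1); (A, 5); (D, 1); (H, NULL); (H, NULL); (NULL, 1); (NULL, 10); (NULL, 10); (NULL, 10); (NULL, NULL); (NULL, NULL); (NULL, NULL); (NULL, NULL)

FULL OUTER JOIN keeps every row from both sides; unmatched rows get NULL for the other side's columns.
Matching on a.bin_id = b.bin_id AND a.cat = b.cat. A NULL in a compared column never satisfies the condition.
- a (bin_id=1, cat=MT) pairs with 1 row(s) of b.
- a (bin_id=3, cat=NU) has no partner → padded with NULL.
- a (bin_id=7, cat=MT) has no partner → padded with NULL.
- a (bin_id=3, cat=NU) has no partner → padded with NULL.
- a (bin_id=NULL, cat=MT) has no partner → padded with NULL.
- a (bin_id=1, cat=MT) pairs with 1 row(s) of b.
- a (bin_id=8, cat=NU) has no partner → padded with NULL.
- a (bin_id=5, cat=NU) pairs with 1 row(s) of b.
- plus 5 unmatched b row(s), each kept with NULL a columns.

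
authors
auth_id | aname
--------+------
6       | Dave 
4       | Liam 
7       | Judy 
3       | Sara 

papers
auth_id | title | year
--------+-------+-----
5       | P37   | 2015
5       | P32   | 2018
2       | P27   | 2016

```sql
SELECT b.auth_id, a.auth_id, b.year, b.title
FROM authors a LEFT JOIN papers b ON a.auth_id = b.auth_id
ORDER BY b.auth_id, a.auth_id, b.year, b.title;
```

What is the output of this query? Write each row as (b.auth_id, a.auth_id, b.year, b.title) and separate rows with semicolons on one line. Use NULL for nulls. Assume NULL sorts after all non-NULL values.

(NULL, 3, NULL, NULL); (NULL, 4, NULL, NULL); (NULL, 6, NULL, NULL); (NULL, 7, NULL, NULL)

LEFT JOIN keeps every row from `authors`; unmatched rows get NULL for `papers`'s columns.
Matching on a.auth_id = b.auth_id.
Matched pairs: 0; unmatched a rows kept: 4.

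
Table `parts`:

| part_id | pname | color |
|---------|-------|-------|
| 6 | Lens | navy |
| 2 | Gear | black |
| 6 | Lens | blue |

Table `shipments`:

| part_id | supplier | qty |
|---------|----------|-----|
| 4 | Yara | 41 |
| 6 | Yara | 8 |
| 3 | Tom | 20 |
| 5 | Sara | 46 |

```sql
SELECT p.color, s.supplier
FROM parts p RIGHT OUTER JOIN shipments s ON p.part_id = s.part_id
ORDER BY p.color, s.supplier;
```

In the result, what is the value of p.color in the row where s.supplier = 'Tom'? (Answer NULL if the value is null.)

RIGHT JOIN keeps every row from `shipments`; unmatched rows get NULL for `parts`'s columns.
Matching on p.part_id = s.part_id.
Matched pairs: 2; unmatched s rows kept: 3.

NULL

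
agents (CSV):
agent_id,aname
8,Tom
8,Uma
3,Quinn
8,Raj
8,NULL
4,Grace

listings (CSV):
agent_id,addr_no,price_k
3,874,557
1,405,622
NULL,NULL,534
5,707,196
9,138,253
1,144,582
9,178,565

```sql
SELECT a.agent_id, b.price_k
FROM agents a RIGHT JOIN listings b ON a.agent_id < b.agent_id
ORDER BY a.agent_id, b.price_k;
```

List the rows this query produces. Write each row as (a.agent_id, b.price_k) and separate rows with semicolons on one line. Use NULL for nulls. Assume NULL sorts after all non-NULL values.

RIGHT JOIN keeps every row from `listings`; unmatched rows get NULL for `agents`'s columns.
Matching on a.agent_id < b.agent_id. A NULL in a compared column never satisfies the condition.
- agent_id=8: 2 matching b row(s), so 2 row(s) emitted.
- agent_id=8: 2 matching b row(s), so 2 row(s) emitted.
- agent_id=3: 3 matching b row(s), so 3 row(s) emitted.
- agent_id=8: 2 matching b row(s), so 2 row(s) emitted.
- agent_id=8: 2 matching b row(s), so 2 row(s) emitted.
- agent_id=4: 3 matching b row(s), so 3 row(s) emitted.
- 4 b row(s) had no a match → kept, a columns NULL.

(3, 196); (3, 253); (3, 565); (4, 196); (4, 253); (4, 565); (8, 253); (8, 253); (8, 253); (8, 253); (8, 565); (8, 565); (8, 565); (8, 565); (NULL, 534); (NULL, 557); (NULL, 582); (NULL, 622)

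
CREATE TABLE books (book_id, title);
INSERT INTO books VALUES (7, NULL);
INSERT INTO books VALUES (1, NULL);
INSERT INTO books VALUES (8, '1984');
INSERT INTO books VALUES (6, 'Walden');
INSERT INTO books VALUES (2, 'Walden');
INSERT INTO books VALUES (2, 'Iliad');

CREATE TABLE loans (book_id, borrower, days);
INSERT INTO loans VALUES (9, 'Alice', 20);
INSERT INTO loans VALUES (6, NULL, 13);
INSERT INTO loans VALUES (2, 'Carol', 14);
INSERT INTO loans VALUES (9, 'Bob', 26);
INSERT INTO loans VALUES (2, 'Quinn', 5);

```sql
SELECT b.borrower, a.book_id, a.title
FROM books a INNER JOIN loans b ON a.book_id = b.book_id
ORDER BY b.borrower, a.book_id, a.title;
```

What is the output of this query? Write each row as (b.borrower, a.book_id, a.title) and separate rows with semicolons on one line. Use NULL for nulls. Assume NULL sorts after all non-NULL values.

(Carol, 2, Iliad); (Carol, 2, Walden); (Quinn, 2, Iliad); (Quinn, 2, Walden); (NULL, 6, Walden)

INNER JOIN keeps only pairs where the ON condition holds.
Matching on a.book_id = b.book_id.
- book_id=7: no matching b row, dropped.
- book_id=1: no matching b row, dropped.
- book_id=8: no matching b row, dropped.
- book_id=6: 1 matching b row(s), so 1 row(s) emitted.
- book_id=2: 2 matching b row(s), so 2 row(s) emitted.
- book_id=2: 2 matching b row(s), so 2 row(s) emitted.
After projecting and ordering:
b.borrower | a.book_id | a.title
Carol | 2 | Iliad
Carol | 2 | Walden
Quinn | 2 | Iliad
Quinn | 2 | Walden
NULL | 6 | Walden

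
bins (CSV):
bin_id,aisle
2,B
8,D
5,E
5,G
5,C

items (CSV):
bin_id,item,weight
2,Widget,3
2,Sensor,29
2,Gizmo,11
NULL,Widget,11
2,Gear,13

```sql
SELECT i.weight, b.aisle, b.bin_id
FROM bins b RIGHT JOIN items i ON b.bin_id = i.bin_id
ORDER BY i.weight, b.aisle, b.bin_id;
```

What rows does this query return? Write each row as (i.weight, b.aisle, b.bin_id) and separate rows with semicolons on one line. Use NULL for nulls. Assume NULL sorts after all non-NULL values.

RIGHT JOIN keeps every row from `items`; unmatched rows get NULL for `bins`'s columns.
Matching on b.bin_id = i.bin_id. A NULL in a compared column never satisfies the condition.
Matched pairs: 4; unmatched i rows kept: 1.

(3, B, 2); (11, B, 2); (11, NULL, NULL); (13, B, 2); (29, B, 2)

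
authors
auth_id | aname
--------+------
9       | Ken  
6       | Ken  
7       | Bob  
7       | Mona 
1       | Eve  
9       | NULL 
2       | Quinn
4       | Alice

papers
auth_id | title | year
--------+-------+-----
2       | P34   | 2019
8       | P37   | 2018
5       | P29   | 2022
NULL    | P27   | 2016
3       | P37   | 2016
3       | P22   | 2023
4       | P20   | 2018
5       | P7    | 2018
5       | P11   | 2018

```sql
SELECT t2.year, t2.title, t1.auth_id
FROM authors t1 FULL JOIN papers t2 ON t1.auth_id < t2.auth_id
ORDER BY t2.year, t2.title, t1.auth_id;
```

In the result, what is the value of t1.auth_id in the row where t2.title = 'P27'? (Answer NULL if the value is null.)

NULL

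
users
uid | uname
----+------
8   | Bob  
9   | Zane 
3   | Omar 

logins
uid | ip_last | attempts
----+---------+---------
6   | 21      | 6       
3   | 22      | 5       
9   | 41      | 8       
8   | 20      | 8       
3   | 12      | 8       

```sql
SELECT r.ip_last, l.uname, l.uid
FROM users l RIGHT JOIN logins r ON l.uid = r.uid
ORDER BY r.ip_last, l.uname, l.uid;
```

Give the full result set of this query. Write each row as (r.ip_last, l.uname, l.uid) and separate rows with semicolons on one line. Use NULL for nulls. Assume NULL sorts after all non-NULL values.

RIGHT JOIN keeps every row from `logins`; unmatched rows get NULL for `users`'s columns.
Matching on l.uid = r.uid.
- uid=8: 1 matching r row(s), so 1 row(s) emitted.
- uid=9: 1 matching r row(s), so 1 row(s) emitted.
- uid=3: 2 matching r row(s), so 2 row(s) emitted.
- 1 r row(s) had no l match → kept, l columns NULL.
After projecting and ordering:
r.ip_last | l.uname | l.uid
12 | Omar | 3
20 | Bob | 8
21 | NULL | NULL
22 | Omar | 3
41 | Zane | 9

(12, Omar, 3); (20, Bob, 8); (21, NULL, NULL); (22, Omar, 3); (41, Zane, 9)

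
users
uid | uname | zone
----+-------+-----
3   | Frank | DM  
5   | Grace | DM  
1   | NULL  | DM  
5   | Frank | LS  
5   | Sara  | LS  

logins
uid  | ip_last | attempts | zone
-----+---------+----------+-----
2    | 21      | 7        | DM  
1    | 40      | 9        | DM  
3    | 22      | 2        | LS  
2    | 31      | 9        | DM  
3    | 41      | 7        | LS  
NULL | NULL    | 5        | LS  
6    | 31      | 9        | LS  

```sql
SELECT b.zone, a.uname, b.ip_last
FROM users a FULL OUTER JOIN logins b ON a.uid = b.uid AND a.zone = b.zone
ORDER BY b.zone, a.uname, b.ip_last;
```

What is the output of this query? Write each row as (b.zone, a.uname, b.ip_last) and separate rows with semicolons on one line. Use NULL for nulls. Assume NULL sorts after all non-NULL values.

FULL OUTER JOIN keeps every row from both sides; unmatched rows get NULL for the other side's columns.
Matching on a.uid = b.uid AND a.zone = b.zone. A NULL in a compared column never satisfies the condition.
- a (uid=3, zone=DM) has no partner → padded with NULL.
- a (uid=5, zone=DM) has no partner → padded with NULL.
- a (uid=1, zone=DM) pairs with 1 row(s) of b.
- a (uid=5, zone=LS) has no partner → padded with NULL.
- a (uid=5, zone=LS) has no partner → padded with NULL.
- 6 b row(s) had no a match → kept, a columns NULL.

(DM, NULL, 21); (DM, NULL, 31); (DM, NULL, 40); (LS, NULL, 22); (LS, NULL, 31); (LS, NULL, 41); (LS, NULL, NULL); (NULL, Frank, NULL); (NULL, Frank, NULL); (NULL, Grace, NULL); (NULL, Sara, NULL)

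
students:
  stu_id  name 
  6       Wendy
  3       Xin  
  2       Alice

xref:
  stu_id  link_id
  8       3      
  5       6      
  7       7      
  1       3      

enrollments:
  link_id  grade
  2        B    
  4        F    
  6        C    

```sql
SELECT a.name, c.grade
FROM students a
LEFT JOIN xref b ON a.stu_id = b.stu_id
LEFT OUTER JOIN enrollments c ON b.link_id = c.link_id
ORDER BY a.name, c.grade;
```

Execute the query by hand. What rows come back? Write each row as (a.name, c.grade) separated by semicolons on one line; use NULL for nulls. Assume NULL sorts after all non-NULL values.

(Alice, NULL); (Wendy, NULL); (Xin, NULL)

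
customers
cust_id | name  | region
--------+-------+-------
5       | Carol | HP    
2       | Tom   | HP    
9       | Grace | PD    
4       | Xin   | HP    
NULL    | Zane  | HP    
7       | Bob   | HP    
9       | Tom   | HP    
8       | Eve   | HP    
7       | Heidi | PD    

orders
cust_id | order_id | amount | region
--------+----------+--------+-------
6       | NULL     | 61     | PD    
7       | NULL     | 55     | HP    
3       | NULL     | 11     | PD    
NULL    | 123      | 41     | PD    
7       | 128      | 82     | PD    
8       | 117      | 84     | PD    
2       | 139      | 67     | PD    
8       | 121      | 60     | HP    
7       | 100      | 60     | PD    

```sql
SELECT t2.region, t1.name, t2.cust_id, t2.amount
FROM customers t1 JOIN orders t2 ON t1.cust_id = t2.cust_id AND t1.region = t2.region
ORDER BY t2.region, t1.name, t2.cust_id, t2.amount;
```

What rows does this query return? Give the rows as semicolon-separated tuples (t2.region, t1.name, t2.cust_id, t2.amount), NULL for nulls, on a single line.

(HP, Bob, 7, 55); (HP, Eve, 8, 60); (PD, Heidi, 7, 60); (PD, Heidi, 7, 82)

INNER JOIN keeps only pairs where the ON condition holds.
Matching on t1.cust_id = t2.cust_id AND t1.region = t2.region. A NULL in a compared column never satisfies the condition.
- t1 (cust_id=5, region=HP) has no partner → excluded.
- t1 (cust_id=2, region=HP) has no partner → excluded.
- t1 (cust_id=9, region=PD) has no partner → excluded.
- t1 (cust_id=4, region=HP) has no partner → excluded.
- t1 (cust_id=NULL, region=HP) has no partner → excluded.
- t1 (cust_id=7, region=HP) pairs with 1 row(s) of t2.
- t1 (cust_id=9, region=HP) has no partner → excluded.
- t1 (cust_id=8, region=HP) pairs with 1 row(s) of t2.
- t1 (cust_id=7, region=PD) pairs with 2 row(s) of t2.
After projecting and ordering:
t2.region | t1.name | t2.cust_id | t2.amount
HP | Bob | 7 | 55
HP | Eve | 8 | 60
PD | Heidi | 7 | 60
PD | Heidi | 7 | 82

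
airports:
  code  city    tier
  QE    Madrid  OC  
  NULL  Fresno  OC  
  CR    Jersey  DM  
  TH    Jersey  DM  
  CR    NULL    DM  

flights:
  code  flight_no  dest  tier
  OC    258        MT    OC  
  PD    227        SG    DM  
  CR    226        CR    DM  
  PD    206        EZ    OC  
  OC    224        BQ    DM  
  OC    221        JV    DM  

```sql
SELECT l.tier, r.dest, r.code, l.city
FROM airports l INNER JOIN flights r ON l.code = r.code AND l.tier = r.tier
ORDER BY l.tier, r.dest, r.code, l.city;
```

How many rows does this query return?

INNER JOIN keeps only pairs where the ON condition holds.
Matching on l.code = r.code AND l.tier = r.tier. A NULL in a compared column never satisfies the condition.
- code=QE, tier=OC: no matching r row, dropped.
- code=NULL, tier=OC: no matching r row, dropped.
- code=CR, tier=DM: 1 matching r row(s), so 1 row(s) emitted.
- code=TH, tier=DM: no matching r row, dropped.
- code=CR, tier=DM: 1 matching r row(s), so 1 row(s) emitted.
Total: 2 rows.

2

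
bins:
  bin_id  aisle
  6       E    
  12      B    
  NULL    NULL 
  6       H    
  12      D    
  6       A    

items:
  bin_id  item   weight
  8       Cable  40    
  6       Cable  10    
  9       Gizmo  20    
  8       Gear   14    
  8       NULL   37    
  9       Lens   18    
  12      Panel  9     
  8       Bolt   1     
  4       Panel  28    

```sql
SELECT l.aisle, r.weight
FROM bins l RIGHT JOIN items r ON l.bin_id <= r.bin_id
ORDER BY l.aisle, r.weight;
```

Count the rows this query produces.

27

RIGHT JOIN keeps every row from `items`; unmatched rows get NULL for `bins`'s columns.
Matching on l.bin_id <= r.bin_id. A NULL in a compared column never satisfies the condition.
- l row (bin_id=6): matches 8 r row(s) → 8 output row(s).
- l row (bin_id=12): matches 1 r row(s) → 1 output row(s).
- l row (bin_id=NULL): no match.
- l row (bin_id=6): matches 8 r row(s) → 8 output row(s).
- l row (bin_id=12): matches 1 r row(s) → 1 output row(s).
- l row (bin_id=6): matches 8 r row(s) → 8 output row(s).
- 1 r row(s) had no l match → kept, l columns NULL.
Total: 26 matched + 1 padded = 27 rows.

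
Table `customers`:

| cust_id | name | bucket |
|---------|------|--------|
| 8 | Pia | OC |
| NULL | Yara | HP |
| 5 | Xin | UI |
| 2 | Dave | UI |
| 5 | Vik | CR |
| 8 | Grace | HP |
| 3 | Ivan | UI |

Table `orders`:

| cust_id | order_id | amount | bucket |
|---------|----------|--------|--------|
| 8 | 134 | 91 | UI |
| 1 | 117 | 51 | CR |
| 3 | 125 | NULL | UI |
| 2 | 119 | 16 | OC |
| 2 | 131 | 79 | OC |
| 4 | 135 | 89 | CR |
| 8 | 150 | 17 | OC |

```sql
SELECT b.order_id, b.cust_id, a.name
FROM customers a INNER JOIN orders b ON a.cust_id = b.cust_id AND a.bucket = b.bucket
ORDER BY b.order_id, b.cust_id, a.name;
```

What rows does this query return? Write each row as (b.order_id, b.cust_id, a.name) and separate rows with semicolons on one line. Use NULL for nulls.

(125, 3, Ivan); (150, 8, Pia)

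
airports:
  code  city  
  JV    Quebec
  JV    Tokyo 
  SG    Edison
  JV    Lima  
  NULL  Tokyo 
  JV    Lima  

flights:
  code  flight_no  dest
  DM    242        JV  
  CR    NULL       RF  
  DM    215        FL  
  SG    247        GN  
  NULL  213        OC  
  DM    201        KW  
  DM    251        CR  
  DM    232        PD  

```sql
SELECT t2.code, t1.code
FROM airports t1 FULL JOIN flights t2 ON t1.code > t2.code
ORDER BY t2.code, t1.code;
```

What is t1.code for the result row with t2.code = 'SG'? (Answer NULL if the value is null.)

FULL OUTER JOIN keeps every row from both sides; unmatched rows get NULL for the other side's columns.
Matching on t1.code > t2.code. A NULL in a compared column never satisfies the condition.
Matched pairs: 30; unmatched t1 rows kept: 1; unmatched t2 rows kept: 2.

NULL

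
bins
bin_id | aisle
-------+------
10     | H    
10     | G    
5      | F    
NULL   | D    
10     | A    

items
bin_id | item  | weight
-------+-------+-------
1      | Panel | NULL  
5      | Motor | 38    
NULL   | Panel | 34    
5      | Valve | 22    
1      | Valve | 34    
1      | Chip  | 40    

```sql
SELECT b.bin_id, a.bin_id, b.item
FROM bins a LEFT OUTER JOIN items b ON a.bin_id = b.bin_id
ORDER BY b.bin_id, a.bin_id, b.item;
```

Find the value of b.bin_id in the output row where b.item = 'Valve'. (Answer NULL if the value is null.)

LEFT JOIN keeps every row from `bins`; unmatched rows get NULL for `items`'s columns.
Matching on a.bin_id = b.bin_id. A NULL in a compared column never satisfies the condition.
- bin_id=10: no b row matches, row kept with b columns NULL.
- bin_id=10: no b row matches, row kept with b columns NULL.
- bin_id=5: 2 matching b row(s), so 2 row(s) emitted.
- bin_id=NULL: no b row matches, row kept with b columns NULL.
- bin_id=10: no b row matches, row kept with b columns NULL.

5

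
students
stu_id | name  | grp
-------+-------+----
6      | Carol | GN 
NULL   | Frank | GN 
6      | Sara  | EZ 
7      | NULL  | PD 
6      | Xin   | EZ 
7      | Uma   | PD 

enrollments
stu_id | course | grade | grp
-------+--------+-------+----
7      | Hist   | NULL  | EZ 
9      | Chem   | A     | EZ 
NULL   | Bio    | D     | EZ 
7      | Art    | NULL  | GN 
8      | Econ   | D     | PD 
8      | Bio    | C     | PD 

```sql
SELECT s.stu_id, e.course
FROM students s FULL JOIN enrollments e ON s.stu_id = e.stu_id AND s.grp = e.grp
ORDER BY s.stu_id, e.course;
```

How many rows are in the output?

12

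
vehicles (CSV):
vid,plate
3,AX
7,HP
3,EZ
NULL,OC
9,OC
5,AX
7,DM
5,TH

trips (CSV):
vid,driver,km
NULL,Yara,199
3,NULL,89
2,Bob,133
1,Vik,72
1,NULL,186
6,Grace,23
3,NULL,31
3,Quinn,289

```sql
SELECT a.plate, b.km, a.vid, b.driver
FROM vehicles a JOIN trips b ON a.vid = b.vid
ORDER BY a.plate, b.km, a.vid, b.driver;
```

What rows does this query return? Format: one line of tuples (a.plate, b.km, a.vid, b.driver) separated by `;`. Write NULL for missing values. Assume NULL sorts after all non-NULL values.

INNER JOIN keeps only pairs where the ON condition holds.
Matching on a.vid = b.vid. A NULL in a compared column never satisfies the condition.
- vid=3: 3 matching b row(s), so 3 row(s) emitted.
- vid=7: no matching b row, dropped.
- vid=3: 3 matching b row(s), so 3 row(s) emitted.
- vid=NULL: no matching b row, dropped.
- vid=9: no matching b row, dropped.
- vid=5: no matching b row, dropped.
- vid=7: no matching b row, dropped.
- vid=5: no matching b row, dropped.
After projecting and ordering:
a.plate | b.km | a.vid | b.driver
AX | 31 | 3 | NULL
AX | 89 | 3 | NULL
AX | 289 | 3 | Quinn
EZ | 31 | 3 | NULL
EZ | 89 | 3 | NULL
EZ | 289 | 3 | Quinn

(AX, 31, 3, NULL); (AX, 89, 3, NULL); (AX, 289, 3, Quinn); (EZ, 31, 3, NULL); (EZ, 89, 3, NULL); (EZ, 289, 3, Quinn)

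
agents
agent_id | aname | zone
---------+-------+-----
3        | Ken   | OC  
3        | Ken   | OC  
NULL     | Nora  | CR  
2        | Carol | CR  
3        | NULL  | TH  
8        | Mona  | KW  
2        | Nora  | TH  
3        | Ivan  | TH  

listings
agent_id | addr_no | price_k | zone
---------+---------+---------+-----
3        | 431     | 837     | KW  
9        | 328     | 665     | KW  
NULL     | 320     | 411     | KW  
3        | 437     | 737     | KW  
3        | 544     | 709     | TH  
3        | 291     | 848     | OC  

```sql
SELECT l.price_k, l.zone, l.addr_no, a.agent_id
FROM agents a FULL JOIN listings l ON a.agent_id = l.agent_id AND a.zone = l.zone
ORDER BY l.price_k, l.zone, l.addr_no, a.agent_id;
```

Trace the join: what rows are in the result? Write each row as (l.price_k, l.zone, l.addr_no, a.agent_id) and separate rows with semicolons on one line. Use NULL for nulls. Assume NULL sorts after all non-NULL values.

(411, KW, 320, NULL); (665, KW, 328, NULL); (709, TH, 544, 3); (709, TH, 544, 3); (737, KW, 437, NULL); (837, KW, 431, NULL); (848, OC, 291, 3); (848, OC, 291, 3); (NULL, NULL, NULL, 2); (NULL, NULL, NULL, 2); (NULL, NULL, NULL, 8); (NULL, NULL, NULL, NULL)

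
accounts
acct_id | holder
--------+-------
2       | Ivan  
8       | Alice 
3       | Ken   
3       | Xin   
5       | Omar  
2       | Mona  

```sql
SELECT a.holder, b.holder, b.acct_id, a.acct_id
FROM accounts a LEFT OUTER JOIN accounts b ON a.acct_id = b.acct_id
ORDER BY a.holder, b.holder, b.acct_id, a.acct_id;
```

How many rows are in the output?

LEFT JOIN keeps every row from `accounts a`; unmatched rows get NULL for `accounts b`'s columns.
Matching on a.acct_id = b.acct_id.
- a[0] acct_id=2 → 2 match(es) in b → 2 row(s).
- a[1] acct_id=8 → 1 match(es) in b → 1 row(s).
- a[2] acct_id=3 → 2 match(es) in b → 2 row(s).
- a[3] acct_id=3 → 2 match(es) in b → 2 row(s).
- a[4] acct_id=5 → 1 match(es) in b → 1 row(s).
- a[5] acct_id=2 → 2 match(es) in b → 2 row(s).
Total: 10 rows.

10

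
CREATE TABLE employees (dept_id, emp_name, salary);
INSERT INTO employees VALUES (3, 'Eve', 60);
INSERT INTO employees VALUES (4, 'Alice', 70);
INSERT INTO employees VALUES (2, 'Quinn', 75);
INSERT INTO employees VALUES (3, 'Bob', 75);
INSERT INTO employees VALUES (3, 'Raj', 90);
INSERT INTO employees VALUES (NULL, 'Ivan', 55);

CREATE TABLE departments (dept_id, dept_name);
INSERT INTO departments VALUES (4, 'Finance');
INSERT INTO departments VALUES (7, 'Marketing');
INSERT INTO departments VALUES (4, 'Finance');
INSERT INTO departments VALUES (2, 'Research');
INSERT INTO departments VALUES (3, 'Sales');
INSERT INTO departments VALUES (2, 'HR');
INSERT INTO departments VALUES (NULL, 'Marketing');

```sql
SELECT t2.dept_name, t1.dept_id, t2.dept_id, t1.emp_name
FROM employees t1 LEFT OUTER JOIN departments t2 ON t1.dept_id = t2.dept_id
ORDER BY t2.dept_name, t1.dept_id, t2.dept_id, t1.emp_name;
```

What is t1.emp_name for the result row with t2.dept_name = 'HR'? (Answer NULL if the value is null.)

Quinn

LEFT JOIN keeps every row from `employees`; unmatched rows get NULL for `departments`'s columns.
Matching on t1.dept_id = t2.dept_id. A NULL in a compared column never satisfies the condition.
Matched pairs: 7; unmatched t1 rows kept: 1.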